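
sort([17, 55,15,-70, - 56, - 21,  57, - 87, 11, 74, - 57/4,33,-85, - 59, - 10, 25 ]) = [ - 87, - 85, - 70,-59 , - 56 , - 21, - 57/4,  -  10,11, 15, 17,25,33, 55, 57, 74 ] 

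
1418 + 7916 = 9334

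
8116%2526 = 538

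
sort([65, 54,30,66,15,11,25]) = [ 11 , 15,25,  30,54,65, 66]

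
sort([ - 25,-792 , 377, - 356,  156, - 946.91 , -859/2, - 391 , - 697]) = [-946.91, - 792, - 697, - 859/2, - 391, - 356, - 25, 156,377]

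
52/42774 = 26/21387 =0.00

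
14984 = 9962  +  5022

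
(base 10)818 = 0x332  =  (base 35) ND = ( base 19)251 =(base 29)S6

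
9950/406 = 4975/203 = 24.51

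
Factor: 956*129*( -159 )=-19608516=- 2^2* 3^2*43^1 * 53^1*239^1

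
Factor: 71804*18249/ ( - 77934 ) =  - 2^1*7^1*11^1*29^1*31^(  -  1)*79^1*419^( - 1)*619^1 = - 218391866/12989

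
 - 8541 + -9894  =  -18435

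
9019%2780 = 679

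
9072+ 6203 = 15275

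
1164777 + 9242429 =10407206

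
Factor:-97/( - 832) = 2^( - 6)*13^(  -  1)*97^1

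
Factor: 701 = 701^1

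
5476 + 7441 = 12917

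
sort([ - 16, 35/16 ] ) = [-16, 35/16]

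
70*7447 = 521290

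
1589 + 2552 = 4141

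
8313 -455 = 7858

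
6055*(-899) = -5443445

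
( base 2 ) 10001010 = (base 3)12010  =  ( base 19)75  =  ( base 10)138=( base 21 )6c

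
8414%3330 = 1754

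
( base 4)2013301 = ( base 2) 10000111110001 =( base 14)3249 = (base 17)1d12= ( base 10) 8689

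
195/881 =195/881  =  0.22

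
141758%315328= 141758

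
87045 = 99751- 12706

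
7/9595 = 7/9595=0.00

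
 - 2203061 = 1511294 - 3714355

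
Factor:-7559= - 7559^1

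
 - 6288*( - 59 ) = 370992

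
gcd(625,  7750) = 125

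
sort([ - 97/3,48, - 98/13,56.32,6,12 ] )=[ - 97/3, - 98/13,6,12, 48,56.32] 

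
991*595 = 589645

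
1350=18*75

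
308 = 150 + 158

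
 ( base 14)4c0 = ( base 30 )11m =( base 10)952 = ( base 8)1670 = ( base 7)2530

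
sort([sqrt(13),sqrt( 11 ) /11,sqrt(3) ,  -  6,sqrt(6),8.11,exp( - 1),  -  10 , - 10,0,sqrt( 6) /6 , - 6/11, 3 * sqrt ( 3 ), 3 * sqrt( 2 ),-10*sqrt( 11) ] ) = [ - 10*sqrt(11), - 10, - 10, - 6,  -  6/11,0, sqrt( 11 ) /11,exp( - 1),sqrt( 6 ) /6, sqrt( 3 ),sqrt( 6),sqrt(13 ) , 3*sqrt( 2),3*sqrt(3 ), 8.11 ]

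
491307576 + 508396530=999704106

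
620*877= 543740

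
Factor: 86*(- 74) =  - 2^2 * 37^1*43^1=- 6364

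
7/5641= 7/5641 = 0.00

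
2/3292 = 1/1646= 0.00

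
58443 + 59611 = 118054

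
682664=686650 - 3986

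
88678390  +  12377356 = 101055746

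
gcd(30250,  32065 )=605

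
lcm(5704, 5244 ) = 325128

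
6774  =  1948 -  - 4826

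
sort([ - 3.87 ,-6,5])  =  [-6,  -  3.87,5 ] 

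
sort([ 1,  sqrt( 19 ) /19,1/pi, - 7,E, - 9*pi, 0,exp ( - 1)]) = [ - 9 * pi,-7,0, sqrt( 19)/19,  1/pi, exp( - 1 ),1,E] 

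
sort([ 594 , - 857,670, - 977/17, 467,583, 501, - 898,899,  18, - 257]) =[ - 898, - 857, - 257, - 977/17, 18 , 467,501,  583, 594,670, 899] 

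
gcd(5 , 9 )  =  1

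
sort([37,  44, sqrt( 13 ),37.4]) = [ sqrt( 13), 37, 37.4, 44] 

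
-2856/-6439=2856/6439 = 0.44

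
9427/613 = 9427/613 = 15.38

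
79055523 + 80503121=159558644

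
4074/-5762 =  - 1 + 844/2881 = -0.71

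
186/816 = 31/136 = 0.23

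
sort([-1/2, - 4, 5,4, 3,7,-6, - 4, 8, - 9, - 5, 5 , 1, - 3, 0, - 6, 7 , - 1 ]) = [ - 9, - 6 , -6 , - 5 , - 4, - 4, - 3, - 1 ,-1/2 , 0,1, 3, 4, 5 , 5 , 7, 7,8]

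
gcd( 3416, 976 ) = 488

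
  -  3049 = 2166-5215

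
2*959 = 1918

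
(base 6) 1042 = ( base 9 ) 288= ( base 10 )242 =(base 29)8A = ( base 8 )362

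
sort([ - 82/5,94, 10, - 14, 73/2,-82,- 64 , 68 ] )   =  [ - 82 , - 64,-82/5, - 14,10, 73/2, 68,94]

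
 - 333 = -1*333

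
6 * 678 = 4068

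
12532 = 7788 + 4744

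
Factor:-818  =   - 2^1*409^1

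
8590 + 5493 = 14083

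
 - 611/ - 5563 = 611/5563=   0.11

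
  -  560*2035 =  - 1139600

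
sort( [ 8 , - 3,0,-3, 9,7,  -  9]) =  [-9, - 3, - 3 , 0, 7,8 , 9 ]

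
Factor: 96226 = 2^1*13^1*3701^1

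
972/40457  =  972/40457=   0.02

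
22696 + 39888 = 62584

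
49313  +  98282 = 147595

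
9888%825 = 813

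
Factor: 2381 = 2381^1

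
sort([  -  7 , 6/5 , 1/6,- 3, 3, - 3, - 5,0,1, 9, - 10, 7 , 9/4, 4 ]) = [ - 10,  -  7, - 5,  -  3, - 3,0,1/6, 1,6/5, 9/4,3,  4,7, 9] 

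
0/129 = 0  =  0.00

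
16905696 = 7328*2307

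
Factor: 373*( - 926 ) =  -  2^1*373^1* 463^1 = - 345398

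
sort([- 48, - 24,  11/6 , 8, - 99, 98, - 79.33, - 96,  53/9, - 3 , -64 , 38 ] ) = [ - 99,-96, - 79.33,- 64 ,  -  48 , - 24,  -  3,  11/6 , 53/9, 8,38,98]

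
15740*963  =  15157620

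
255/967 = 255/967 = 0.26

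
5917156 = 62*95438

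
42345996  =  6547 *6468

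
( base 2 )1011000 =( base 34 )2K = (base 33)2M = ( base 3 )10021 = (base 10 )88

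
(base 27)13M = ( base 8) 1500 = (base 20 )21c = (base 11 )697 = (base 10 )832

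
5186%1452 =830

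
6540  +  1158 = 7698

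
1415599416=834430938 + 581168478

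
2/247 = 2/247  =  0.01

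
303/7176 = 101/2392  =  0.04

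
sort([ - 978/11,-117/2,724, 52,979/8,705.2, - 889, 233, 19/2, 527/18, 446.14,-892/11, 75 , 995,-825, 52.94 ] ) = [ - 889,  -  825, - 978/11  , -892/11, - 117/2, 19/2, 527/18,52, 52.94, 75,979/8, 233,446.14,705.2, 724,995] 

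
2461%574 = 165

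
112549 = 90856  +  21693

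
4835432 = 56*86347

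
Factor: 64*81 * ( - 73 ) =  - 2^6*3^4 * 73^1 = - 378432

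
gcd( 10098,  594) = 594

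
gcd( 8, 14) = 2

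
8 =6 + 2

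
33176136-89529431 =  - 56353295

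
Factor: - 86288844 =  - 2^2*3^1*7190737^1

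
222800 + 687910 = 910710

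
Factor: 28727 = 23^1*1249^1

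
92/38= 2+8/19 =2.42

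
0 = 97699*0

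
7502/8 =937 + 3/4 = 937.75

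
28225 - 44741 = -16516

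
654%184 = 102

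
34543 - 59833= - 25290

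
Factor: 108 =2^2*3^3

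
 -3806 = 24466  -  28272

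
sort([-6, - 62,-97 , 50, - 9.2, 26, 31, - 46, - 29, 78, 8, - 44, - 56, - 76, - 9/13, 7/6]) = [ - 97, - 76,- 62, - 56,-46, - 44,-29, - 9.2, - 6,-9/13, 7/6, 8, 26,31, 50 , 78]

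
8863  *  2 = 17726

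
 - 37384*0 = 0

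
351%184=167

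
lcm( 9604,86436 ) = 86436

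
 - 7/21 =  - 1/3 = - 0.33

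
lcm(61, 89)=5429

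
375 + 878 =1253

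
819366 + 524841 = 1344207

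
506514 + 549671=1056185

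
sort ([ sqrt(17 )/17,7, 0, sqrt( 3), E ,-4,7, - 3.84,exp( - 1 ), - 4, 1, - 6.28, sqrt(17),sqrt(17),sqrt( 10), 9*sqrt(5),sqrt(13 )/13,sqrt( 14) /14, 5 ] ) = [-6.28, - 4 ,-4,  -  3.84,0,sqrt( 17)/17, sqrt(14 )/14, sqrt(13)/13,exp( - 1 ),1, sqrt(3),E, sqrt(10),sqrt( 17),sqrt(17 ),  5, 7,7,  9 *sqrt(5) ] 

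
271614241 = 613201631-341587390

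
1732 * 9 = 15588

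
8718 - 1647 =7071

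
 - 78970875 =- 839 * 94125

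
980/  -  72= - 14 + 7/18 = - 13.61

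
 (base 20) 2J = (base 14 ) 43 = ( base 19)32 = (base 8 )73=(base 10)59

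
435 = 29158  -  28723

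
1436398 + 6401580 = 7837978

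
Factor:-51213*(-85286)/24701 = 4367751918/24701 = 2^1 *3^1*17^( - 1) * 43^1*397^1*1453^(-1 ) * 42643^1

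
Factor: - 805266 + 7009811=5^1*19^1*241^1*271^1 = 6204545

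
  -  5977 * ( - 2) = 11954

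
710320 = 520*1366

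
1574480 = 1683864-109384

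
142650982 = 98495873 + 44155109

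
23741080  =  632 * 37565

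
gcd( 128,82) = 2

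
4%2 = 0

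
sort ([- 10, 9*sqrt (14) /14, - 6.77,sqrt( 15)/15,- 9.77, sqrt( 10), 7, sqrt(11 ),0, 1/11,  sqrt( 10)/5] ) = [ - 10, - 9.77 , - 6.77 , 0, 1/11,sqrt(15 ) /15, sqrt(10)/5 , 9*sqrt (14)/14, sqrt( 10),sqrt ( 11) , 7 ]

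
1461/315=4 + 67/105 =4.64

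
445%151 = 143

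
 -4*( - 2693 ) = 10772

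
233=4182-3949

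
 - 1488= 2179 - 3667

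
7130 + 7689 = 14819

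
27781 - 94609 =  - 66828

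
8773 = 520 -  - 8253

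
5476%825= 526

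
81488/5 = 81488/5 = 16297.60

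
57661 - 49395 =8266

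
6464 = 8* 808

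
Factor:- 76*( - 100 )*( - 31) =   -  235600 = - 2^4*5^2*19^1*31^1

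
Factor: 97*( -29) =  - 29^1*97^1 = -2813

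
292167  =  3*97389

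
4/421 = 4/421= 0.01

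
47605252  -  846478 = 46758774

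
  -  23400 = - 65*360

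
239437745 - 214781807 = 24655938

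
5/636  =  5/636 = 0.01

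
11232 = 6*1872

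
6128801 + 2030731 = 8159532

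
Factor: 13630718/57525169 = 2^1*13^( - 1) * 577^( - 1) * 677^1*7669^( - 1 ) * 10067^1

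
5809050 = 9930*585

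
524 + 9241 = 9765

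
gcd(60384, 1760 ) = 32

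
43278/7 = 43278/7 = 6182.57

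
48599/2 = 48599/2 =24299.50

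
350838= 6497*54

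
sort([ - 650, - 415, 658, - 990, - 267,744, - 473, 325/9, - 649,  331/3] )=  [ - 990,-650, - 649, - 473, - 415, - 267, 325/9,331/3,658,  744]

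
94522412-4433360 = 90089052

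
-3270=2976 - 6246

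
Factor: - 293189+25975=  - 2^1*23^1 * 37^1*157^1 = - 267214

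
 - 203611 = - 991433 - - 787822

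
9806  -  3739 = 6067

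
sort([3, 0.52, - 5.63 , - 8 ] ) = [-8 ,- 5.63,0.52, 3]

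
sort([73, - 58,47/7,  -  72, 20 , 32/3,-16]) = [ - 72, - 58, - 16,47/7, 32/3,20 , 73 ] 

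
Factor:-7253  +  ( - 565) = -7818 = - 2^1*3^1*1303^1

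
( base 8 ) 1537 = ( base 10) 863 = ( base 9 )1158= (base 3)1011222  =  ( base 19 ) 278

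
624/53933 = 624/53933 = 0.01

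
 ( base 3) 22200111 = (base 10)6331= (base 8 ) 14273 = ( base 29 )7f9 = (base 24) ANJ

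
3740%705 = 215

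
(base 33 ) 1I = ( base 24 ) 23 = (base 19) 2d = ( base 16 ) 33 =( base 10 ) 51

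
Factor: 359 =359^1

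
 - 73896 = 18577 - 92473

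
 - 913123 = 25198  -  938321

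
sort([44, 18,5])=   [ 5 , 18,44 ]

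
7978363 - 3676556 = 4301807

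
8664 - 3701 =4963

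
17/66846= 17/66846 = 0.00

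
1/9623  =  1/9623 = 0.00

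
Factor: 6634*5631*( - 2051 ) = -76617266754 = - 2^1*3^1*7^1*31^1 * 107^1*  293^1*1877^1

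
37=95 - 58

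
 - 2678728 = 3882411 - 6561139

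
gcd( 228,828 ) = 12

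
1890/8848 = 135/632 = 0.21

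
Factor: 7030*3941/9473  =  27705230/9473 = 2^1* 5^1*7^1*19^1 * 37^1*563^1 *9473^ ( - 1)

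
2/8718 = 1/4359 = 0.00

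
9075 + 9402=18477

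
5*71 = 355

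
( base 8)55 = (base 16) 2D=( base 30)1F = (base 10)45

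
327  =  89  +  238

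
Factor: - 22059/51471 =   -  3^1*7^ ( - 1)= - 3/7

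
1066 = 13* 82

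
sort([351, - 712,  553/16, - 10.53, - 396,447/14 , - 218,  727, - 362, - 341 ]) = [ - 712, - 396, - 362,-341,  -  218,  -  10.53, 447/14,553/16, 351, 727]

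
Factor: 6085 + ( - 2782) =3303  =  3^2*367^1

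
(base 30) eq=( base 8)676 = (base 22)K6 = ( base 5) 3241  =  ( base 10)446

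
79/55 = 79/55 = 1.44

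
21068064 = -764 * ( - 27576)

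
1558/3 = 519+1/3=519.33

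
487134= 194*2511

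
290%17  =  1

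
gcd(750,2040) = 30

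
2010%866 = 278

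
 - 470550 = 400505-871055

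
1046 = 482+564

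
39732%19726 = 280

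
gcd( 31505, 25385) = 5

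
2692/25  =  107 + 17/25 = 107.68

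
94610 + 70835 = 165445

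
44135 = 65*679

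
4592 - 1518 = 3074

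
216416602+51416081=267832683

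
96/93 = 1  +  1/31 = 1.03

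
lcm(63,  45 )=315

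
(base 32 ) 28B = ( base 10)2315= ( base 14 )bb5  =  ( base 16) 90b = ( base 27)34k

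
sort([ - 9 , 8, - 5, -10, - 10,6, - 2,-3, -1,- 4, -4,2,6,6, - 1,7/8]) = [ - 10,-10, - 9, -5, - 4,  -  4, -3, - 2, -1, - 1, 7/8,2, 6, 6,6,  8]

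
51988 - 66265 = - 14277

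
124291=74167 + 50124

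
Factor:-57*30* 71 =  - 121410 = - 2^1*3^2*5^1*19^1*71^1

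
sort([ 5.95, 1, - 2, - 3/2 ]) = [ - 2, - 3/2, 1, 5.95 ]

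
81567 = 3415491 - 3333924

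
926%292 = 50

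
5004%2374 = 256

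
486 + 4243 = 4729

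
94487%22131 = 5963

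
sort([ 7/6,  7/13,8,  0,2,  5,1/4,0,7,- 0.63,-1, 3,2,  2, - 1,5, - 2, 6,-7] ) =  [  -  7, - 2, - 1, - 1 , - 0.63, 0 , 0,1/4,7/13 , 7/6,2, 2,2,3 , 5, 5,6,7,8 ]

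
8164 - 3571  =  4593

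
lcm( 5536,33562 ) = 536992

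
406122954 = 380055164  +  26067790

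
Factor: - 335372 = - 2^2*83843^1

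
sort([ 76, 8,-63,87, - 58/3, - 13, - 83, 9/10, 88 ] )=[- 83 , - 63 ,-58/3 , - 13, 9/10, 8, 76,87, 88]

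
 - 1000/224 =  - 5 + 15/28 = - 4.46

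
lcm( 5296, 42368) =42368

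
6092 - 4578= 1514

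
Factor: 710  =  2^1 * 5^1*71^1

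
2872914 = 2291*1254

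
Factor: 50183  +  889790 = 939973 =939973^1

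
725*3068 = 2224300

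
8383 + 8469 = 16852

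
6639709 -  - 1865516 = 8505225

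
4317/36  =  1439/12=119.92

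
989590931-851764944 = 137825987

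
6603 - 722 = 5881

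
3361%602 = 351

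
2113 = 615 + 1498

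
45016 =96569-51553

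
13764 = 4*3441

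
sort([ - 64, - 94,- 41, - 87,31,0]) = [- 94, - 87,-64, - 41 , 0, 31]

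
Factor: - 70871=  - 131^1*541^1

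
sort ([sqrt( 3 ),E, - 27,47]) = [ - 27,sqrt( 3),E, 47 ]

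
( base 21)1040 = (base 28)BPL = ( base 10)9345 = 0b10010010000001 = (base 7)36150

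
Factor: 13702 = 2^1 * 13^1* 17^1*31^1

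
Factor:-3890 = -2^1*5^1 *389^1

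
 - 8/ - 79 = 8/79 = 0.10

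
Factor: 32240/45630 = 2^3 * 3^( - 3 ) * 13^(-1 )*31^1 = 248/351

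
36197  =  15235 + 20962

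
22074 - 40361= - 18287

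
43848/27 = 1624 = 1624.00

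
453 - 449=4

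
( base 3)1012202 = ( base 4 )31310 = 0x374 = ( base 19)28a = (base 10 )884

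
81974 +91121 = 173095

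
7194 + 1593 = 8787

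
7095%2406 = 2283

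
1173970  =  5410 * 217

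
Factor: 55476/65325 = 2^2 * 3^1 * 5^( - 2 )*13^(-1)  *  23^1= 276/325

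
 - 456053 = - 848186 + 392133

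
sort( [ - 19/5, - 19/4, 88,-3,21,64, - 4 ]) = [ - 19/4 , - 4, - 19/5, - 3,21,64, 88] 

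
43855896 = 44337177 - 481281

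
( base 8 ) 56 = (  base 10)46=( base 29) 1h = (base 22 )22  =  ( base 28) 1i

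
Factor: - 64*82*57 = -299136 = - 2^7*3^1*19^1*41^1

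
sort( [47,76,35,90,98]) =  [35 , 47 , 76,90,98 ] 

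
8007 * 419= 3354933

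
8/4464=1/558 = 0.00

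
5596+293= 5889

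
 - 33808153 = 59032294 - 92840447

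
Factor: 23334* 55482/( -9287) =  - 1294616988/9287 =- 2^2*3^2*7^1*37^ (  -  1)*251^(-1 )*1321^1*3889^1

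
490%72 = 58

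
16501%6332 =3837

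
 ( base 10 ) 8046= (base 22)gdg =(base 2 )1111101101110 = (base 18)16F0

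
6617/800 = 8+217/800 = 8.27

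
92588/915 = 92588/915=   101.19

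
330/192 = 1+23/32 = 1.72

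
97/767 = 97/767=   0.13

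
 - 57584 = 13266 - 70850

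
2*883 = 1766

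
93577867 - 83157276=10420591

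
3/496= 3/496 = 0.01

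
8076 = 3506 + 4570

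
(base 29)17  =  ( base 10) 36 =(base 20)1g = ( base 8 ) 44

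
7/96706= 7/96706 = 0.00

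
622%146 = 38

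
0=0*(-58) 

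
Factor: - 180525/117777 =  - 725/473 = - 5^2*11^( - 1)*29^1*43^( - 1)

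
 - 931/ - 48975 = 931/48975 = 0.02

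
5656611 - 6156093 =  - 499482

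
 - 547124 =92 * (  -  5947 )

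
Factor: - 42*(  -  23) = 2^1*3^1*  7^1*23^1 = 966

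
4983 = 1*4983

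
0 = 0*57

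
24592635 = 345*71283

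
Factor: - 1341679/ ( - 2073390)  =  2^( - 1)*3^ ( - 1 )*5^( - 1)*11^ ( - 1) *61^( - 1)*103^( - 1)*479^1*2801^1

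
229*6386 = 1462394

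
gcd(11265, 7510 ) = 3755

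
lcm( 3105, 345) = 3105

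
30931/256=30931/256 =120.82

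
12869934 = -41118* (-313 )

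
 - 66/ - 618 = 11/103 = 0.11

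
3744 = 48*78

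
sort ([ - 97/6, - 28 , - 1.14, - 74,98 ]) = [ - 74, - 28 ,-97/6, - 1.14,98] 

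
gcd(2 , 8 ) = 2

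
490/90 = 5  +  4/9 =5.44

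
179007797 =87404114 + 91603683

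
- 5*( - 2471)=12355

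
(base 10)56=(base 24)28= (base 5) 211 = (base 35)1l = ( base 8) 70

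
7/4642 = 7/4642 = 0.00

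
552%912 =552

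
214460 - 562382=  - 347922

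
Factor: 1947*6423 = 3^2*11^1*59^1*2141^1 = 12505581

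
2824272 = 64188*44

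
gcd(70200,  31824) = 936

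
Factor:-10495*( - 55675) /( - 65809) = -584309125/65809 = - 5^3*17^1*131^1*2099^1 * 65809^( - 1) 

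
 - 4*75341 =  - 301364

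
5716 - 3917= 1799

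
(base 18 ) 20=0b100100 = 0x24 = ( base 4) 210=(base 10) 36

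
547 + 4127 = 4674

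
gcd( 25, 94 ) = 1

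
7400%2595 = 2210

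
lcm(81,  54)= 162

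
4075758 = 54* 75477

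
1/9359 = 1/9359 = 0.00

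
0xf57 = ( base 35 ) 377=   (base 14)1607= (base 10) 3927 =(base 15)126C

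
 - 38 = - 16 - 22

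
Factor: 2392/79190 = 1196/39595 = 2^2*5^( - 1)*13^1*23^1*7919^( - 1) 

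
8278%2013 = 226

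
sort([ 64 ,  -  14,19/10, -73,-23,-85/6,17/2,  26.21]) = [-73,- 23, - 85/6, - 14,19/10, 17/2,26.21,64 ]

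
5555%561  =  506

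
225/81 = 2+ 7/9 = 2.78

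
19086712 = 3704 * 5153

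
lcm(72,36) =72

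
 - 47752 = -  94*508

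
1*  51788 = 51788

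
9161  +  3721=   12882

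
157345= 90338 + 67007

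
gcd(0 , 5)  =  5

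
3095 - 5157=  - 2062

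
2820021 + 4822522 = 7642543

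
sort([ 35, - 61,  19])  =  [ - 61,19,35 ] 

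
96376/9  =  10708 + 4/9=10708.44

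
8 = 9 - 1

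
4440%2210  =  20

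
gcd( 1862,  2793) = 931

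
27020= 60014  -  32994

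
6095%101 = 35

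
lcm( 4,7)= 28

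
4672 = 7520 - 2848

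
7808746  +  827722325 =835531071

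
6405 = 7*915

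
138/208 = 69/104 = 0.66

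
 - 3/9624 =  - 1/3208 = - 0.00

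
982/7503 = 982/7503 = 0.13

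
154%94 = 60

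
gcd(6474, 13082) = 2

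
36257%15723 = 4811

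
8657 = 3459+5198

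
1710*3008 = 5143680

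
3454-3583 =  - 129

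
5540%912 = 68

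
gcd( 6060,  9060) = 60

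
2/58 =1/29 = 0.03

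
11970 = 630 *19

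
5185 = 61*85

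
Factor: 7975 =5^2*11^1*29^1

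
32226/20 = 16113/10= 1611.30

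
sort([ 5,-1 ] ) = [ - 1,5]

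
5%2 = 1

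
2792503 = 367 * 7609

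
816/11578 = 408/5789 =0.07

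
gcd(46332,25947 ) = 27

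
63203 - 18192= 45011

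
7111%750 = 361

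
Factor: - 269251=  - 269251^1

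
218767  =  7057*31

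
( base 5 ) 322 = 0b1010111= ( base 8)127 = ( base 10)87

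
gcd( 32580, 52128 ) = 6516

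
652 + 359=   1011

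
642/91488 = 107/15248 = 0.01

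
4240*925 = 3922000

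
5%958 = 5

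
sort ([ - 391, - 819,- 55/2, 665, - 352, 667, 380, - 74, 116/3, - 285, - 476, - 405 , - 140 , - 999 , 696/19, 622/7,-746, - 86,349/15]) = [ - 999, - 819,-746, - 476,  -  405, - 391 , - 352,-285, - 140, - 86 , - 74,- 55/2, 349/15,696/19,  116/3, 622/7,380,665, 667 ] 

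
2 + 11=13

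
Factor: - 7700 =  - 2^2 * 5^2*7^1*11^1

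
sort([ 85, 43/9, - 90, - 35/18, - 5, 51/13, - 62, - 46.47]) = [ - 90, - 62,-46.47, - 5, - 35/18, 51/13, 43/9, 85]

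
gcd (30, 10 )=10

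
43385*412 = 17874620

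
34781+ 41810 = 76591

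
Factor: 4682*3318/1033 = 15534876/1033 = 2^2*3^1*7^1*79^1*1033^( - 1)*2341^1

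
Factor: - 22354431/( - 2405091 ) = 7451477/801697  =  11^1*13^( - 1)*19^1*83^ (-1)*101^1*353^1*743^( - 1 )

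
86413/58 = 86413/58 =1489.88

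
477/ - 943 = -477/943=   - 0.51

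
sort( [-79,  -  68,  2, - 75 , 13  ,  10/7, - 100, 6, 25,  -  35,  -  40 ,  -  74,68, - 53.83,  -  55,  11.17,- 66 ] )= [  -  100,- 79,  -  75, - 74, -68,- 66,  -  55,  -  53.83,  -  40, - 35,10/7, 2,6,  11.17, 13, 25, 68] 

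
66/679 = 66/679 = 0.10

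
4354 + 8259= 12613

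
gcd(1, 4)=1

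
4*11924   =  47696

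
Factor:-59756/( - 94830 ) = 2^1*3^( - 1)*5^( -1) * 29^( - 1 )*109^( - 1)*14939^1 =29878/47415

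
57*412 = 23484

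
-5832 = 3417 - 9249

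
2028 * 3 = 6084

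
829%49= 45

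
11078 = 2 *5539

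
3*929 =2787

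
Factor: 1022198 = 2^1 * 113^1 * 4523^1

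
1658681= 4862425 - 3203744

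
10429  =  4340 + 6089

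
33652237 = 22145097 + 11507140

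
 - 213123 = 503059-716182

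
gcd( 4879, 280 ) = 7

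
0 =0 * 3534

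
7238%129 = 14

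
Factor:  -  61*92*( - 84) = 2^4*3^1 * 7^1*23^1*61^1 = 471408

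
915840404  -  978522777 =- 62682373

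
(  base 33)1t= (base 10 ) 62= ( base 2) 111110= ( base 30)22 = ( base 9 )68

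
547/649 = 547/649 = 0.84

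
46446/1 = 46446 = 46446.00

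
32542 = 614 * 53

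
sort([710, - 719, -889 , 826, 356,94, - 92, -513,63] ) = [ - 889,  -  719,-513, - 92,63,94,356,710, 826] 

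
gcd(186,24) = 6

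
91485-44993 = 46492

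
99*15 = 1485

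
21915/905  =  24 + 39/181 = 24.22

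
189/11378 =189/11378= 0.02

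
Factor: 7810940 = 2^2*5^1 * 109^1 * 3583^1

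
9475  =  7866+1609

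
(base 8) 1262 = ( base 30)N0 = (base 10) 690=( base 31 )m8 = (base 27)PF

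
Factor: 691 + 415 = 2^1 * 7^1*79^1 = 1106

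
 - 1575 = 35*( - 45) 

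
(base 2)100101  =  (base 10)37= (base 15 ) 27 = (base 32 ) 15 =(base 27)1A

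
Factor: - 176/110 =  - 8/5 = -2^3*5^(-1)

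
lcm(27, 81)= 81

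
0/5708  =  0 = 0.00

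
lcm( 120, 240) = 240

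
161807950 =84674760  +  77133190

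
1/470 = 1/470 = 0.00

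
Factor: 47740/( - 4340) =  -11 = -  11^1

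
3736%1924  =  1812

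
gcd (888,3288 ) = 24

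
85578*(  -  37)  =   - 3166386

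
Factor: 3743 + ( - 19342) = -19^1 * 821^1 =-  15599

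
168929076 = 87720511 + 81208565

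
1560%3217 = 1560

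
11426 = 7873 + 3553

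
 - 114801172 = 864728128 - 979529300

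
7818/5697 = 1 + 707/1899 = 1.37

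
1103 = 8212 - 7109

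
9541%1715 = 966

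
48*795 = 38160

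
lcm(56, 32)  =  224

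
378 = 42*9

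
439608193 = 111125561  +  328482632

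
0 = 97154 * 0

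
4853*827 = 4013431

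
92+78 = 170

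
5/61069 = 5/61069  =  0.00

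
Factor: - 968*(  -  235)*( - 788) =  - 179254240 =- 2^5*5^1 * 11^2 * 47^1 *197^1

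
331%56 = 51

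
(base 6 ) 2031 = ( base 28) g3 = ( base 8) 703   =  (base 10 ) 451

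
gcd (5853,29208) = 3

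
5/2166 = 5/2166 = 0.00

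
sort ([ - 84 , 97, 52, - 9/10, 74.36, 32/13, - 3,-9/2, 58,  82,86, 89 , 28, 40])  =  [ - 84, - 9/2, - 3,-9/10,32/13, 28, 40,  52,58, 74.36, 82, 86, 89,97]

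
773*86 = 66478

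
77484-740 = 76744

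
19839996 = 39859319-20019323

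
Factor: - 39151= - 7^2 * 17^1*47^1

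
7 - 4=3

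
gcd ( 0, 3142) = 3142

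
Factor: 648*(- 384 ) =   -  248832 = -2^10*3^5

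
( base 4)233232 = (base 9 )4163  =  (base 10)3054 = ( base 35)2h9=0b101111101110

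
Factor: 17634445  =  5^1 * 23^1*153343^1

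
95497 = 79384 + 16113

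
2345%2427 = 2345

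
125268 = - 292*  (- 429 ) 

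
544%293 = 251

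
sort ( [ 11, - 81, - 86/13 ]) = [ - 81, -86/13,11]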